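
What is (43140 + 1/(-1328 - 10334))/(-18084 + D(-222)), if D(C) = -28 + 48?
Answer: -503098679/210662368 ≈ -2.3882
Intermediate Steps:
D(C) = 20
(43140 + 1/(-1328 - 10334))/(-18084 + D(-222)) = (43140 + 1/(-1328 - 10334))/(-18084 + 20) = (43140 + 1/(-11662))/(-18064) = (43140 - 1/11662)*(-1/18064) = (503098679/11662)*(-1/18064) = -503098679/210662368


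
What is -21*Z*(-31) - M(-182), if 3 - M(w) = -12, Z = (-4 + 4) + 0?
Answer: -15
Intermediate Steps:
Z = 0 (Z = 0 + 0 = 0)
M(w) = 15 (M(w) = 3 - 1*(-12) = 3 + 12 = 15)
-21*Z*(-31) - M(-182) = -21*0*(-31) - 1*15 = 0*(-31) - 15 = 0 - 15 = -15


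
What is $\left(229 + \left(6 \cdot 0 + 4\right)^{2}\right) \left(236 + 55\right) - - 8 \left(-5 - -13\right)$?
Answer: $71359$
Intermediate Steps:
$\left(229 + \left(6 \cdot 0 + 4\right)^{2}\right) \left(236 + 55\right) - - 8 \left(-5 - -13\right) = \left(229 + \left(0 + 4\right)^{2}\right) 291 - - 8 \left(-5 + 13\right) = \left(229 + 4^{2}\right) 291 - \left(-8\right) 8 = \left(229 + 16\right) 291 - -64 = 245 \cdot 291 + 64 = 71295 + 64 = 71359$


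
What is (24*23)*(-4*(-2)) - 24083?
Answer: -19667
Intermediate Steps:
(24*23)*(-4*(-2)) - 24083 = 552*8 - 24083 = 4416 - 24083 = -19667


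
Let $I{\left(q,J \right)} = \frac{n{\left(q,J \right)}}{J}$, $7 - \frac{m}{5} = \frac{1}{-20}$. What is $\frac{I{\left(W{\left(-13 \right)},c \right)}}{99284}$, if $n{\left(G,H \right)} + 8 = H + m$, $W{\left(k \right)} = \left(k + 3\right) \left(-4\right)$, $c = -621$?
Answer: $\frac{2375}{246621456} \approx 9.6301 \cdot 10^{-6}$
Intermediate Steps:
$m = \frac{141}{4}$ ($m = 35 - \frac{5}{-20} = 35 - - \frac{1}{4} = 35 + \frac{1}{4} = \frac{141}{4} \approx 35.25$)
$W{\left(k \right)} = -12 - 4 k$ ($W{\left(k \right)} = \left(3 + k\right) \left(-4\right) = -12 - 4 k$)
$n{\left(G,H \right)} = \frac{109}{4} + H$ ($n{\left(G,H \right)} = -8 + \left(H + \frac{141}{4}\right) = -8 + \left(\frac{141}{4} + H\right) = \frac{109}{4} + H$)
$I{\left(q,J \right)} = \frac{\frac{109}{4} + J}{J}$
$\frac{I{\left(W{\left(-13 \right)},c \right)}}{99284} = \frac{\frac{1}{-621} \left(\frac{109}{4} - 621\right)}{99284} = \left(- \frac{1}{621}\right) \left(- \frac{2375}{4}\right) \frac{1}{99284} = \frac{2375}{2484} \cdot \frac{1}{99284} = \frac{2375}{246621456}$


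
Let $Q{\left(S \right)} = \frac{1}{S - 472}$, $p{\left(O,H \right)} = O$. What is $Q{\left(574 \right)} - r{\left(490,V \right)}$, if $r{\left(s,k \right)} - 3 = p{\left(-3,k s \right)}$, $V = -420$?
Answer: $\frac{1}{102} \approx 0.0098039$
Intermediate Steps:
$Q{\left(S \right)} = \frac{1}{-472 + S}$
$r{\left(s,k \right)} = 0$ ($r{\left(s,k \right)} = 3 - 3 = 0$)
$Q{\left(574 \right)} - r{\left(490,V \right)} = \frac{1}{-472 + 574} - 0 = \frac{1}{102} + 0 = \frac{1}{102}$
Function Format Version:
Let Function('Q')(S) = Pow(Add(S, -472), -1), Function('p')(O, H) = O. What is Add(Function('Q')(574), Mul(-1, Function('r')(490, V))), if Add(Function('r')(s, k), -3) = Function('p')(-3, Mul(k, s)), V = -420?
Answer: Rational(1, 102) ≈ 0.0098039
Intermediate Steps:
Function('Q')(S) = Pow(Add(-472, S), -1)
Function('r')(s, k) = 0 (Function('r')(s, k) = Add(3, -3) = 0)
Add(Function('Q')(574), Mul(-1, Function('r')(490, V))) = Add(Pow(Add(-472, 574), -1), Mul(-1, 0)) = Add(Pow(102, -1), 0) = Add(Rational(1, 102), 0) = Rational(1, 102)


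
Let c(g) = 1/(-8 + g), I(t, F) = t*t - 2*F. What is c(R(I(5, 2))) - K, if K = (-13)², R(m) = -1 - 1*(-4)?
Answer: -846/5 ≈ -169.20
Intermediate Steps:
I(t, F) = t² - 2*F
R(m) = 3 (R(m) = -1 + 4 = 3)
K = 169
c(R(I(5, 2))) - K = 1/(-8 + 3) - 1*169 = 1/(-5) - 169 = -⅕ - 169 = -846/5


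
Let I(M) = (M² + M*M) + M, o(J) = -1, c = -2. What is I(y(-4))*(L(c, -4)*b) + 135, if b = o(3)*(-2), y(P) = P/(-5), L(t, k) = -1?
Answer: 3271/25 ≈ 130.84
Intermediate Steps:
y(P) = -P/5 (y(P) = P*(-⅕) = -P/5)
b = 2 (b = -1*(-2) = 2)
I(M) = M + 2*M² (I(M) = (M² + M²) + M = 2*M² + M = M + 2*M²)
I(y(-4))*(L(c, -4)*b) + 135 = ((-⅕*(-4))*(1 + 2*(-⅕*(-4))))*(-1*2) + 135 = (4*(1 + 2*(⅘))/5)*(-2) + 135 = (4*(1 + 8/5)/5)*(-2) + 135 = ((⅘)*(13/5))*(-2) + 135 = (52/25)*(-2) + 135 = -104/25 + 135 = 3271/25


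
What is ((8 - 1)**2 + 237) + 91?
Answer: 377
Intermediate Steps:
((8 - 1)**2 + 237) + 91 = (7**2 + 237) + 91 = (49 + 237) + 91 = 286 + 91 = 377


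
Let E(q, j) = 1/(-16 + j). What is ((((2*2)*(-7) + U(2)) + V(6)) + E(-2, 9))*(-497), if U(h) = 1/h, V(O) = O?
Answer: 21513/2 ≈ 10757.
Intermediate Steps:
((((2*2)*(-7) + U(2)) + V(6)) + E(-2, 9))*(-497) = ((((2*2)*(-7) + 1/2) + 6) + 1/(-16 + 9))*(-497) = (((4*(-7) + ½) + 6) + 1/(-7))*(-497) = (((-28 + ½) + 6) - ⅐)*(-497) = ((-55/2 + 6) - ⅐)*(-497) = (-43/2 - ⅐)*(-497) = -303/14*(-497) = 21513/2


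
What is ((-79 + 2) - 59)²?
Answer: 18496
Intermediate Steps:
((-79 + 2) - 59)² = (-77 - 59)² = (-136)² = 18496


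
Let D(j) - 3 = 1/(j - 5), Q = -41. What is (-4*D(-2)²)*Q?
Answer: 65600/49 ≈ 1338.8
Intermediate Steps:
D(j) = 3 + 1/(-5 + j) (D(j) = 3 + 1/(j - 5) = 3 + 1/(-5 + j))
(-4*D(-2)²)*Q = -4*(-14 + 3*(-2))²/(-5 - 2)²*(-41) = -4*(-14 - 6)²/49*(-41) = -4*(-⅐*(-20))²*(-41) = -4*(20/7)²*(-41) = -4*400/49*(-41) = -1600/49*(-41) = 65600/49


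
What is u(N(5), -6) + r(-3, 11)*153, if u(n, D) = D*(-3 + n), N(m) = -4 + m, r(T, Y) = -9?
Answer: -1365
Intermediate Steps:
u(N(5), -6) + r(-3, 11)*153 = -6*(-3 + (-4 + 5)) - 9*153 = -6*(-3 + 1) - 1377 = -6*(-2) - 1377 = 12 - 1377 = -1365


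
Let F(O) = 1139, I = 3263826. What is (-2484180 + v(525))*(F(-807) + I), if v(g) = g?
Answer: -8109046647075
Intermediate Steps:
(-2484180 + v(525))*(F(-807) + I) = (-2484180 + 525)*(1139 + 3263826) = -2483655*3264965 = -8109046647075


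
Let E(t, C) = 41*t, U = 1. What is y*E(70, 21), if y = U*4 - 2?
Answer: 5740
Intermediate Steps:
y = 2 (y = 1*4 - 2 = 4 - 2 = 2)
y*E(70, 21) = 2*(41*70) = 2*2870 = 5740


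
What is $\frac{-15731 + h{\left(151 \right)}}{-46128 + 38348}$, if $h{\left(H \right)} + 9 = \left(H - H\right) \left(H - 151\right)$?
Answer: $\frac{787}{389} \approx 2.0231$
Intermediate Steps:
$h{\left(H \right)} = -9$ ($h{\left(H \right)} = -9 + \left(H - H\right) \left(H - 151\right) = -9 + 0 \left(-151 + H\right) = -9 + 0 = -9$)
$\frac{-15731 + h{\left(151 \right)}}{-46128 + 38348} = \frac{-15731 - 9}{-46128 + 38348} = - \frac{15740}{-7780} = \left(-15740\right) \left(- \frac{1}{7780}\right) = \frac{787}{389}$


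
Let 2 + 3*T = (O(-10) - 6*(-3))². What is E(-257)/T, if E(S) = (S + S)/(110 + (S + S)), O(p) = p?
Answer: 771/12524 ≈ 0.061562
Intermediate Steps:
T = 62/3 (T = -⅔ + (-10 - 6*(-3))²/3 = -⅔ + (-10 + 18)²/3 = -⅔ + (⅓)*8² = -⅔ + (⅓)*64 = -⅔ + 64/3 = 62/3 ≈ 20.667)
E(S) = 2*S/(110 + 2*S) (E(S) = (2*S)/(110 + 2*S) = 2*S/(110 + 2*S))
E(-257)/T = (-257/(55 - 257))/(62/3) = -257/(-202)*(3/62) = -257*(-1/202)*(3/62) = (257/202)*(3/62) = 771/12524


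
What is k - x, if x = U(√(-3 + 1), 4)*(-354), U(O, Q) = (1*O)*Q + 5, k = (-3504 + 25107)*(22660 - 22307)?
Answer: 7627629 + 1416*I*√2 ≈ 7.6276e+6 + 2002.5*I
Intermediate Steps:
k = 7625859 (k = 21603*353 = 7625859)
U(O, Q) = 5 + O*Q (U(O, Q) = O*Q + 5 = 5 + O*Q)
x = -1770 - 1416*I*√2 (x = (5 + √(-3 + 1)*4)*(-354) = (5 + √(-2)*4)*(-354) = (5 + (I*√2)*4)*(-354) = (5 + 4*I*√2)*(-354) = -1770 - 1416*I*√2 ≈ -1770.0 - 2002.5*I)
k - x = 7625859 - (-1770 - 1416*I*√2) = 7625859 + (1770 + 1416*I*√2) = 7627629 + 1416*I*√2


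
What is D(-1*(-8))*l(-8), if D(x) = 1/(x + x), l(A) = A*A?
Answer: 4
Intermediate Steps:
l(A) = A²
D(x) = 1/(2*x)
D(-1*(-8))*l(-8) = (1/(2*((-1*(-8)))))*(-8)² = ((½)/8)*64 = ((½)*(⅛))*64 = (1/16)*64 = 4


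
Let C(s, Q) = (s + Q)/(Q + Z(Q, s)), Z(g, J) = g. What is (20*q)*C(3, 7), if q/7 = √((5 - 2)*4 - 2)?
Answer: 100*√10 ≈ 316.23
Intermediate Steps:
C(s, Q) = (Q + s)/(2*Q) (C(s, Q) = (s + Q)/(Q + Q) = (Q + s)/((2*Q)) = (Q + s)*(1/(2*Q)) = (Q + s)/(2*Q))
q = 7*√10 (q = 7*√((5 - 2)*4 - 2) = 7*√(3*4 - 2) = 7*√(12 - 2) = 7*√10 ≈ 22.136)
(20*q)*C(3, 7) = (20*(7*√10))*((½)*(7 + 3)/7) = (140*√10)*((½)*(⅐)*10) = (140*√10)*(5/7) = 100*√10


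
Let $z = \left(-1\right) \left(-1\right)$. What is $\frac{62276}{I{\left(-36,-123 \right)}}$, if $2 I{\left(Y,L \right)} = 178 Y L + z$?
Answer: $\frac{124552}{788185} \approx 0.15802$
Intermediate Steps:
$z = 1$
$I{\left(Y,L \right)} = \frac{1}{2} + 89 L Y$ ($I{\left(Y,L \right)} = \frac{178 Y L + 1}{2} = \frac{178 L Y + 1}{2} = \frac{1 + 178 L Y}{2} = \frac{1}{2} + 89 L Y$)
$\frac{62276}{I{\left(-36,-123 \right)}} = \frac{62276}{\frac{1}{2} + 89 \left(-123\right) \left(-36\right)} = \frac{62276}{\frac{1}{2} + 394092} = \frac{62276}{\frac{788185}{2}} = 62276 \cdot \frac{2}{788185} = \frac{124552}{788185}$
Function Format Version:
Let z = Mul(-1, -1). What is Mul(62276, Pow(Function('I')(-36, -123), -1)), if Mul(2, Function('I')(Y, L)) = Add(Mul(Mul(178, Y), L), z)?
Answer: Rational(124552, 788185) ≈ 0.15802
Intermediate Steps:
z = 1
Function('I')(Y, L) = Add(Rational(1, 2), Mul(89, L, Y)) (Function('I')(Y, L) = Mul(Rational(1, 2), Add(Mul(Mul(178, Y), L), 1)) = Mul(Rational(1, 2), Add(Mul(178, L, Y), 1)) = Mul(Rational(1, 2), Add(1, Mul(178, L, Y))) = Add(Rational(1, 2), Mul(89, L, Y)))
Mul(62276, Pow(Function('I')(-36, -123), -1)) = Mul(62276, Pow(Add(Rational(1, 2), Mul(89, -123, -36)), -1)) = Mul(62276, Pow(Add(Rational(1, 2), 394092), -1)) = Mul(62276, Pow(Rational(788185, 2), -1)) = Mul(62276, Rational(2, 788185)) = Rational(124552, 788185)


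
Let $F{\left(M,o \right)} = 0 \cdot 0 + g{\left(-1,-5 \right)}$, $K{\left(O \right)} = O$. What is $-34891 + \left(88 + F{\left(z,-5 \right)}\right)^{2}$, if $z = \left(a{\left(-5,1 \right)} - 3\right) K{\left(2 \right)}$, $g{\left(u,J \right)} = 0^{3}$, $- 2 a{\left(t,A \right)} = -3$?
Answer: $-27147$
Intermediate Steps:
$a{\left(t,A \right)} = \frac{3}{2}$ ($a{\left(t,A \right)} = \left(- \frac{1}{2}\right) \left(-3\right) = \frac{3}{2}$)
$g{\left(u,J \right)} = 0$
$z = -3$ ($z = \left(\frac{3}{2} - 3\right) 2 = \left(- \frac{3}{2}\right) 2 = -3$)
$F{\left(M,o \right)} = 0$ ($F{\left(M,o \right)} = 0 \cdot 0 + 0 = 0 + 0 = 0$)
$-34891 + \left(88 + F{\left(z,-5 \right)}\right)^{2} = -34891 + \left(88 + 0\right)^{2} = -34891 + 88^{2} = -34891 + 7744 = -27147$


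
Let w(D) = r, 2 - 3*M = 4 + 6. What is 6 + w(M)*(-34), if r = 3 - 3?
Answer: 6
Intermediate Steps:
r = 0
M = -8/3 (M = ⅔ - (4 + 6)/3 = ⅔ - ⅓*10 = ⅔ - 10/3 = -8/3 ≈ -2.6667)
w(D) = 0
6 + w(M)*(-34) = 6 + 0*(-34) = 6 + 0 = 6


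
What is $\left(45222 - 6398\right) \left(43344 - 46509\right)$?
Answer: $-122877960$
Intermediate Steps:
$\left(45222 - 6398\right) \left(43344 - 46509\right) = 38824 \left(-3165\right) = -122877960$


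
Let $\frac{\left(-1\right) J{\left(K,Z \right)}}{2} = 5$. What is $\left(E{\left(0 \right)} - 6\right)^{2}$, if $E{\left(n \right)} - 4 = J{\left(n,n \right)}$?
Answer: $144$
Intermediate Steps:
$J{\left(K,Z \right)} = -10$ ($J{\left(K,Z \right)} = \left(-2\right) 5 = -10$)
$E{\left(n \right)} = -6$ ($E{\left(n \right)} = 4 - 10 = -6$)
$\left(E{\left(0 \right)} - 6\right)^{2} = \left(-6 - 6\right)^{2} = \left(-12\right)^{2} = 144$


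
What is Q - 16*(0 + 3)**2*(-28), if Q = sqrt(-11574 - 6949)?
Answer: 4032 + I*sqrt(18523) ≈ 4032.0 + 136.1*I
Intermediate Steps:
Q = I*sqrt(18523) (Q = sqrt(-18523) = I*sqrt(18523) ≈ 136.1*I)
Q - 16*(0 + 3)**2*(-28) = I*sqrt(18523) - 16*(0 + 3)**2*(-28) = I*sqrt(18523) - 16*3**2*(-28) = I*sqrt(18523) - 16*9*(-28) = I*sqrt(18523) - 144*(-28) = I*sqrt(18523) - 1*(-4032) = I*sqrt(18523) + 4032 = 4032 + I*sqrt(18523)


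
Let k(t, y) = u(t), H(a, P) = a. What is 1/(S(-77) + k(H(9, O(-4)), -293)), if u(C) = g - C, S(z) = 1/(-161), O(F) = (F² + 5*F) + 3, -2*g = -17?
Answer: -322/163 ≈ -1.9755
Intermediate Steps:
g = 17/2 (g = -½*(-17) = 17/2 ≈ 8.5000)
O(F) = 3 + F² + 5*F
S(z) = -1/161
u(C) = 17/2 - C
k(t, y) = 17/2 - t
1/(S(-77) + k(H(9, O(-4)), -293)) = 1/(-1/161 + (17/2 - 1*9)) = 1/(-1/161 + (17/2 - 9)) = 1/(-1/161 - ½) = 1/(-163/322) = -322/163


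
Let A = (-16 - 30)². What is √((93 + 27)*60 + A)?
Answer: 2*√2329 ≈ 96.519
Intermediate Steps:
A = 2116 (A = (-46)² = 2116)
√((93 + 27)*60 + A) = √((93 + 27)*60 + 2116) = √(120*60 + 2116) = √(7200 + 2116) = √9316 = 2*√2329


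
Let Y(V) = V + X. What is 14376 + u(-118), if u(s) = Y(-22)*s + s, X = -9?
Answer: 17916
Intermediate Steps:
Y(V) = -9 + V (Y(V) = V - 9 = -9 + V)
u(s) = -30*s (u(s) = (-9 - 22)*s + s = -31*s + s = -30*s)
14376 + u(-118) = 14376 - 30*(-118) = 14376 + 3540 = 17916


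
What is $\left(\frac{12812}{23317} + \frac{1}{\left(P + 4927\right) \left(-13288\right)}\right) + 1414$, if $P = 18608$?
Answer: $\frac{10314890814270683}{7291997226360} \approx 1414.5$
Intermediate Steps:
$\left(\frac{12812}{23317} + \frac{1}{\left(P + 4927\right) \left(-13288\right)}\right) + 1414 = \left(\frac{12812}{23317} + \frac{1}{\left(18608 + 4927\right) \left(-13288\right)}\right) + 1414 = \left(12812 \cdot \frac{1}{23317} + \frac{1}{23535} \left(- \frac{1}{13288}\right)\right) + 1414 = \left(\frac{12812}{23317} + \frac{1}{23535} \left(- \frac{1}{13288}\right)\right) + 1414 = \left(\frac{12812}{23317} - \frac{1}{312733080}\right) + 1414 = \frac{4006736197643}{7291997226360} + 1414 = \frac{10314890814270683}{7291997226360}$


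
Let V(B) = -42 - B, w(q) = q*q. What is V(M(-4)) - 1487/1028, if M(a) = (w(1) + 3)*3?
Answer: -56999/1028 ≈ -55.446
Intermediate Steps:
w(q) = q²
M(a) = 12 (M(a) = (1² + 3)*3 = (1 + 3)*3 = 4*3 = 12)
V(M(-4)) - 1487/1028 = (-42 - 1*12) - 1487/1028 = (-42 - 12) - 1487*1/1028 = -54 - 1487/1028 = -56999/1028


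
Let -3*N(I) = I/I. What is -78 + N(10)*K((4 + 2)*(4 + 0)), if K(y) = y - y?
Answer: -78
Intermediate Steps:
N(I) = -1/3 (N(I) = -I/(3*I) = -1/3*1 = -1/3)
K(y) = 0
-78 + N(10)*K((4 + 2)*(4 + 0)) = -78 - 1/3*0 = -78 + 0 = -78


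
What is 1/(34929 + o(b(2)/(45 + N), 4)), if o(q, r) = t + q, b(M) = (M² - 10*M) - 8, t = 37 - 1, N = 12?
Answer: 19/664327 ≈ 2.8600e-5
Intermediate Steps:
t = 36
b(M) = -8 + M² - 10*M
o(q, r) = 36 + q
1/(34929 + o(b(2)/(45 + N), 4)) = 1/(34929 + (36 + (-8 + 2² - 10*2)/(45 + 12))) = 1/(34929 + (36 + (-8 + 4 - 20)/57)) = 1/(34929 + (36 - 24*1/57)) = 1/(34929 + (36 - 8/19)) = 1/(34929 + 676/19) = 1/(664327/19) = 19/664327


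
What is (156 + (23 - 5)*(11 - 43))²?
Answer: 176400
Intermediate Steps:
(156 + (23 - 5)*(11 - 43))² = (156 + 18*(-32))² = (156 - 576)² = (-420)² = 176400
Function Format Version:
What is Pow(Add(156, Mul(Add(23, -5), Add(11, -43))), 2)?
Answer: 176400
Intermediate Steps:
Pow(Add(156, Mul(Add(23, -5), Add(11, -43))), 2) = Pow(Add(156, Mul(18, -32)), 2) = Pow(Add(156, -576), 2) = Pow(-420, 2) = 176400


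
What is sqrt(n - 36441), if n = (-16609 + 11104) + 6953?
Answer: I*sqrt(34993) ≈ 187.06*I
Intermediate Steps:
n = 1448 (n = -5505 + 6953 = 1448)
sqrt(n - 36441) = sqrt(1448 - 36441) = sqrt(-34993) = I*sqrt(34993)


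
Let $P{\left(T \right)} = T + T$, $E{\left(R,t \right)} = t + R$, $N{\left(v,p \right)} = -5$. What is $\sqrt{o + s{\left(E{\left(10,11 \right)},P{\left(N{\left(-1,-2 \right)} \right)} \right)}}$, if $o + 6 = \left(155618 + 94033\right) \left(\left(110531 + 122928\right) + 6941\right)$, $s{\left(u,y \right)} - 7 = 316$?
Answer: $\sqrt{60016100717} \approx 2.4498 \cdot 10^{5}$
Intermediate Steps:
$E{\left(R,t \right)} = R + t$
$P{\left(T \right)} = 2 T$
$s{\left(u,y \right)} = 323$ ($s{\left(u,y \right)} = 7 + 316 = 323$)
$o = 60016100394$ ($o = -6 + \left(155618 + 94033\right) \left(\left(110531 + 122928\right) + 6941\right) = -6 + 249651 \left(233459 + 6941\right) = -6 + 249651 \cdot 240400 = -6 + 60016100400 = 60016100394$)
$\sqrt{o + s{\left(E{\left(10,11 \right)},P{\left(N{\left(-1,-2 \right)} \right)} \right)}} = \sqrt{60016100394 + 323} = \sqrt{60016100717}$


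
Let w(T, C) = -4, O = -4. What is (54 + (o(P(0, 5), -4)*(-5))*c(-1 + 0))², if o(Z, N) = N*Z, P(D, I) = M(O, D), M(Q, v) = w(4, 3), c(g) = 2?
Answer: 11236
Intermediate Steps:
M(Q, v) = -4
P(D, I) = -4
(54 + (o(P(0, 5), -4)*(-5))*c(-1 + 0))² = (54 + (-4*(-4)*(-5))*2)² = (54 + (16*(-5))*2)² = (54 - 80*2)² = (54 - 160)² = (-106)² = 11236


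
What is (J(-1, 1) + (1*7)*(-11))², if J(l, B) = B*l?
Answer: 6084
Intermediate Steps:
(J(-1, 1) + (1*7)*(-11))² = (1*(-1) + (1*7)*(-11))² = (-1 + 7*(-11))² = (-1 - 77)² = (-78)² = 6084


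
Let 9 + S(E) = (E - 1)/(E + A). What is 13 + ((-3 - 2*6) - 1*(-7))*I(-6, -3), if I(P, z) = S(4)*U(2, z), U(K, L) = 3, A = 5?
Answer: 221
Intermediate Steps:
S(E) = -9 + (-1 + E)/(5 + E) (S(E) = -9 + (E - 1)/(E + 5) = -9 + (-1 + E)/(5 + E))
I(P, z) = -26 (I(P, z) = (2*(-23 - 4*4)/(5 + 4))*3 = (2*(-23 - 16)/9)*3 = (2*(1/9)*(-39))*3 = -26/3*3 = -26)
13 + ((-3 - 2*6) - 1*(-7))*I(-6, -3) = 13 + ((-3 - 2*6) - 1*(-7))*(-26) = 13 + ((-3 - 12) + 7)*(-26) = 13 + (-15 + 7)*(-26) = 13 - 8*(-26) = 13 + 208 = 221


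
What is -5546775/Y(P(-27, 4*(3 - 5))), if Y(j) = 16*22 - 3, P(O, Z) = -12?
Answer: -5546775/349 ≈ -15893.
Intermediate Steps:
Y(j) = 349 (Y(j) = 352 - 3 = 349)
-5546775/Y(P(-27, 4*(3 - 5))) = -5546775/349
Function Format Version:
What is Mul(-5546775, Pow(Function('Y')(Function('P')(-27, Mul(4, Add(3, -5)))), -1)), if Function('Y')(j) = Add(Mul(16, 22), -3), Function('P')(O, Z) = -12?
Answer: Rational(-5546775, 349) ≈ -15893.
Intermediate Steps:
Function('Y')(j) = 349 (Function('Y')(j) = Add(352, -3) = 349)
Mul(-5546775, Pow(Function('Y')(Function('P')(-27, Mul(4, Add(3, -5)))), -1)) = Mul(-5546775, Pow(349, -1)) = Mul(-5546775, Rational(1, 349)) = Rational(-5546775, 349)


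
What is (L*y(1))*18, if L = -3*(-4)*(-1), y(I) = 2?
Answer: -432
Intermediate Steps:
L = -12 (L = 12*(-1) = -12)
(L*y(1))*18 = -12*2*18 = -24*18 = -432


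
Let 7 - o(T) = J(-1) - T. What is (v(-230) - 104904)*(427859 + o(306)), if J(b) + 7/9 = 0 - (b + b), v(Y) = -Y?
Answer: -403365131938/9 ≈ -4.4818e+10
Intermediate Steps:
J(b) = -7/9 - 2*b (J(b) = -7/9 + (0 - (b + b)) = -7/9 + (0 - 2*b) = -7/9 - 2*b)
o(T) = 52/9 + T (o(T) = 7 - ((-7/9 - 2*(-1)) - T) = 7 - ((-7/9 + 2) - T) = 7 - (11/9 - T) = 7 + (-11/9 + T) = 52/9 + T)
(v(-230) - 104904)*(427859 + o(306)) = (-1*(-230) - 104904)*(427859 + (52/9 + 306)) = (230 - 104904)*(427859 + 2806/9) = -104674*3853537/9 = -403365131938/9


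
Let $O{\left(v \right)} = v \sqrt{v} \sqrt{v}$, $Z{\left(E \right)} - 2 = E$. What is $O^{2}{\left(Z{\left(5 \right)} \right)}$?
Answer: $2401$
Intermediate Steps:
$Z{\left(E \right)} = 2 + E$
$O{\left(v \right)} = v^{2}$ ($O{\left(v \right)} = v^{\frac{3}{2}} \sqrt{v} = v^{2}$)
$O^{2}{\left(Z{\left(5 \right)} \right)} = \left(\left(2 + 5\right)^{2}\right)^{2} = \left(7^{2}\right)^{2} = 49^{2} = 2401$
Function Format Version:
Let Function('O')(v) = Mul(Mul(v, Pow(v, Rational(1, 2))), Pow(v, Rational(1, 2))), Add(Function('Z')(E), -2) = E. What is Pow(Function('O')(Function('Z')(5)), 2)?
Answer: 2401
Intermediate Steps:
Function('Z')(E) = Add(2, E)
Function('O')(v) = Pow(v, 2) (Function('O')(v) = Mul(Pow(v, Rational(3, 2)), Pow(v, Rational(1, 2))) = Pow(v, 2))
Pow(Function('O')(Function('Z')(5)), 2) = Pow(Pow(Add(2, 5), 2), 2) = Pow(Pow(7, 2), 2) = Pow(49, 2) = 2401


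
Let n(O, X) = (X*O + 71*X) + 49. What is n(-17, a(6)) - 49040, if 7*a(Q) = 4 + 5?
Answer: -342451/7 ≈ -48922.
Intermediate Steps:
a(Q) = 9/7 (a(Q) = (4 + 5)/7 = (⅐)*9 = 9/7)
n(O, X) = 49 + 71*X + O*X (n(O, X) = (O*X + 71*X) + 49 = (71*X + O*X) + 49 = 49 + 71*X + O*X)
n(-17, a(6)) - 49040 = (49 + 71*(9/7) - 17*9/7) - 49040 = (49 + 639/7 - 153/7) - 49040 = 829/7 - 49040 = -342451/7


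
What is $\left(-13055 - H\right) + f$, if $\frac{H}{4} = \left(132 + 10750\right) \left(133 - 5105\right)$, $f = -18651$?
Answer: $216389510$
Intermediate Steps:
$H = -216421216$ ($H = 4 \left(132 + 10750\right) \left(133 - 5105\right) = 4 \cdot 10882 \left(-4972\right) = 4 \left(-54105304\right) = -216421216$)
$\left(-13055 - H\right) + f = \left(-13055 - -216421216\right) - 18651 = \left(-13055 + 216421216\right) - 18651 = 216408161 - 18651 = 216389510$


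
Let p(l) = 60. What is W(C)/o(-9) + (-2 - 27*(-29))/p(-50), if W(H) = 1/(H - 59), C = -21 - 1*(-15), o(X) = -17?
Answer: 172613/13260 ≈ 13.018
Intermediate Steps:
C = -6 (C = -21 + 15 = -6)
W(H) = 1/(-59 + H)
W(C)/o(-9) + (-2 - 27*(-29))/p(-50) = 1/(-59 - 6*(-17)) + (-2 - 27*(-29))/60 = -1/17/(-65) + (-2 + 783)*(1/60) = -1/65*(-1/17) + 781*(1/60) = 1/1105 + 781/60 = 172613/13260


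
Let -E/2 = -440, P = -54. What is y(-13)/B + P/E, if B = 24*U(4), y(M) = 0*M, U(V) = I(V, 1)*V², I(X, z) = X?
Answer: -27/440 ≈ -0.061364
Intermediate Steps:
E = 880 (E = -2*(-440) = 880)
U(V) = V³ (U(V) = V*V² = V³)
y(M) = 0
B = 1536 (B = 24*4³ = 24*64 = 1536)
y(-13)/B + P/E = 0/1536 - 54/880 = 0*(1/1536) - 54*1/880 = 0 - 27/440 = -27/440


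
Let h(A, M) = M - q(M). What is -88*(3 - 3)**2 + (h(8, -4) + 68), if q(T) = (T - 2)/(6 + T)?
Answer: 67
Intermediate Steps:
q(T) = (-2 + T)/(6 + T)
h(A, M) = M - (-2 + M)/(6 + M)
-88*(3 - 3)**2 + (h(8, -4) + 68) = -88*(3 - 3)**2 + ((2 - 1*(-4) - 4*(6 - 4))/(6 - 4) + 68) = -88*0**2 + ((2 + 4 - 4*2)/2 + 68) = -88*0 + ((2 + 4 - 8)/2 + 68) = 0 + ((1/2)*(-2) + 68) = 0 + (-1 + 68) = 0 + 67 = 67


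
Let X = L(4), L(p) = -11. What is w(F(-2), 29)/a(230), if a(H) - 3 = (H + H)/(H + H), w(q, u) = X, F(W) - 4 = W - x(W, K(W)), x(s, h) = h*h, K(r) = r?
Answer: -11/4 ≈ -2.7500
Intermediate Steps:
x(s, h) = h**2
F(W) = 4 + W - W**2 (F(W) = 4 + (W - W**2) = 4 + W - W**2)
X = -11
w(q, u) = -11
a(H) = 4 (a(H) = 3 + (H + H)/(H + H) = 3 + (2*H)/((2*H)) = 3 + (2*H)*(1/(2*H)) = 3 + 1 = 4)
w(F(-2), 29)/a(230) = -11/4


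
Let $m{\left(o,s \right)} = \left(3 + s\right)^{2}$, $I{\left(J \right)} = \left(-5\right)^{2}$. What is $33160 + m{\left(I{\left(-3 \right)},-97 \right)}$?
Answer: $41996$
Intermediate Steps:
$I{\left(J \right)} = 25$
$33160 + m{\left(I{\left(-3 \right)},-97 \right)} = 33160 + \left(3 - 97\right)^{2} = 33160 + \left(-94\right)^{2} = 33160 + 8836 = 41996$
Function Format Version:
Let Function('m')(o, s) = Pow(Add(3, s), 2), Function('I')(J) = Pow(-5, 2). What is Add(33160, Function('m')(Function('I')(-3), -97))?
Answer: 41996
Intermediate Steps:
Function('I')(J) = 25
Add(33160, Function('m')(Function('I')(-3), -97)) = Add(33160, Pow(Add(3, -97), 2)) = Add(33160, Pow(-94, 2)) = Add(33160, 8836) = 41996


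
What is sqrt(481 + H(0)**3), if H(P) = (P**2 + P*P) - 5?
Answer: 2*sqrt(89) ≈ 18.868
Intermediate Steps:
H(P) = -5 + 2*P**2 (H(P) = (P**2 + P**2) - 5 = 2*P**2 - 5 = -5 + 2*P**2)
sqrt(481 + H(0)**3) = sqrt(481 + (-5 + 2*0**2)**3) = sqrt(481 + (-5 + 2*0)**3) = sqrt(481 + (-5 + 0)**3) = sqrt(481 + (-5)**3) = sqrt(481 - 125) = sqrt(356) = 2*sqrt(89)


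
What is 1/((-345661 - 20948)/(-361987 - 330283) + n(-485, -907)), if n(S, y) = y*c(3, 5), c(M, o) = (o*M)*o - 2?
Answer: -692270/45835522361 ≈ -1.5103e-5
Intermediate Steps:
c(M, o) = -2 + M*o² (c(M, o) = (M*o)*o - 2 = M*o² - 2 = -2 + M*o²)
n(S, y) = 73*y (n(S, y) = y*(-2 + 3*5²) = y*(-2 + 3*25) = y*(-2 + 75) = y*73 = 73*y)
1/((-345661 - 20948)/(-361987 - 330283) + n(-485, -907)) = 1/((-345661 - 20948)/(-361987 - 330283) + 73*(-907)) = 1/(-366609/(-692270) - 66211) = 1/(-366609*(-1/692270) - 66211) = 1/(366609/692270 - 66211) = 1/(-45835522361/692270) = -692270/45835522361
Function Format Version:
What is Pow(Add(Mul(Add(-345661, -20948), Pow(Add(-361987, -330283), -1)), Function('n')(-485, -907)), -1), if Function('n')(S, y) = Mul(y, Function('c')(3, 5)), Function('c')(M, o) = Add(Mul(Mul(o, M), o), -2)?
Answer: Rational(-692270, 45835522361) ≈ -1.5103e-5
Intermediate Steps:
Function('c')(M, o) = Add(-2, Mul(M, Pow(o, 2))) (Function('c')(M, o) = Add(Mul(Mul(M, o), o), -2) = Add(Mul(M, Pow(o, 2)), -2) = Add(-2, Mul(M, Pow(o, 2))))
Function('n')(S, y) = Mul(73, y) (Function('n')(S, y) = Mul(y, Add(-2, Mul(3, Pow(5, 2)))) = Mul(y, Add(-2, Mul(3, 25))) = Mul(y, Add(-2, 75)) = Mul(y, 73) = Mul(73, y))
Pow(Add(Mul(Add(-345661, -20948), Pow(Add(-361987, -330283), -1)), Function('n')(-485, -907)), -1) = Pow(Add(Mul(Add(-345661, -20948), Pow(Add(-361987, -330283), -1)), Mul(73, -907)), -1) = Pow(Add(Mul(-366609, Pow(-692270, -1)), -66211), -1) = Pow(Add(Mul(-366609, Rational(-1, 692270)), -66211), -1) = Pow(Add(Rational(366609, 692270), -66211), -1) = Pow(Rational(-45835522361, 692270), -1) = Rational(-692270, 45835522361)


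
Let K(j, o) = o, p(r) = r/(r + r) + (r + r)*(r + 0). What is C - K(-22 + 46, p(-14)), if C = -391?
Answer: -1567/2 ≈ -783.50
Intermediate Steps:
p(r) = ½ + 2*r² (p(r) = r/((2*r)) + (2*r)*r = r*(1/(2*r)) + 2*r² = ½ + 2*r²)
C - K(-22 + 46, p(-14)) = -391 - (½ + 2*(-14)²) = -391 - (½ + 2*196) = -391 - (½ + 392) = -391 - 1*785/2 = -391 - 785/2 = -1567/2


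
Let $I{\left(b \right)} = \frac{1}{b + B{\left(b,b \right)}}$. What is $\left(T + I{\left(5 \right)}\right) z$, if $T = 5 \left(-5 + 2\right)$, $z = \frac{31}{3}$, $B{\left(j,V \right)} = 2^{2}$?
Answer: $- \frac{4154}{27} \approx -153.85$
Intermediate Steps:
$B{\left(j,V \right)} = 4$
$I{\left(b \right)} = \frac{1}{4 + b}$ ($I{\left(b \right)} = \frac{1}{b + 4} = \frac{1}{4 + b}$)
$z = \frac{31}{3}$ ($z = 31 \cdot \frac{1}{3} = \frac{31}{3} \approx 10.333$)
$T = -15$ ($T = 5 \left(-3\right) = -15$)
$\left(T + I{\left(5 \right)}\right) z = \left(-15 + \frac{1}{4 + 5}\right) \frac{31}{3} = \left(-15 + \frac{1}{9}\right) \frac{31}{3} = \left(- \frac{134}{9}\right) \frac{31}{3} = - \frac{4154}{27}$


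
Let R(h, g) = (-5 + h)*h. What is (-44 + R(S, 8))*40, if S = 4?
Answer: -1920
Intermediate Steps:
R(h, g) = h*(-5 + h)
(-44 + R(S, 8))*40 = (-44 + 4*(-5 + 4))*40 = (-44 + 4*(-1))*40 = (-44 - 4)*40 = -48*40 = -1920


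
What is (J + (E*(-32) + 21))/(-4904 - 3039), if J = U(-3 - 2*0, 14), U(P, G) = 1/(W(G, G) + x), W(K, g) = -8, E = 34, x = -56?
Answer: 5253/39104 ≈ 0.13433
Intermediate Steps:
U(P, G) = -1/64 (U(P, G) = 1/(-8 - 56) = 1/(-64) = -1/64)
J = -1/64 ≈ -0.015625
(J + (E*(-32) + 21))/(-4904 - 3039) = (-1/64 + (34*(-32) + 21))/(-4904 - 3039) = (-1/64 + (-1088 + 21))/(-7943) = (-1/64 - 1067)*(-1/7943) = -68289/64*(-1/7943) = 5253/39104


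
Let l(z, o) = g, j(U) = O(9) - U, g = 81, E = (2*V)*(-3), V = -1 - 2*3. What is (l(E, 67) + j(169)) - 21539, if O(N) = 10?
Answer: -21617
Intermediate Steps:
V = -7 (V = -1 - 6 = -7)
E = 42 (E = (2*(-7))*(-3) = -14*(-3) = 42)
j(U) = 10 - U
l(z, o) = 81
(l(E, 67) + j(169)) - 21539 = (81 + (10 - 1*169)) - 21539 = (81 + (10 - 169)) - 21539 = (81 - 159) - 21539 = -78 - 21539 = -21617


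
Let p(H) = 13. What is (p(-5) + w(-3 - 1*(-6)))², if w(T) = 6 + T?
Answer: 484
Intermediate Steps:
(p(-5) + w(-3 - 1*(-6)))² = (13 + (6 + (-3 - 1*(-6))))² = (13 + (6 + (-3 + 6)))² = (13 + (6 + 3))² = (13 + 9)² = 22² = 484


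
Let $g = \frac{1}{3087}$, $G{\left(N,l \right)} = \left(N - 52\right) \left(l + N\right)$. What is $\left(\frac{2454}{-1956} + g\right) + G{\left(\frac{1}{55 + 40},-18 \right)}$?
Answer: $\frac{8483059188437}{9082417050} \approx 934.01$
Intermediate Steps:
$G{\left(N,l \right)} = \left(-52 + N\right) \left(N + l\right)$
$g = \frac{1}{3087} \approx 0.00032394$
$\left(\frac{2454}{-1956} + g\right) + G{\left(\frac{1}{55 + 40},-18 \right)} = \left(\frac{2454}{-1956} + \frac{1}{3087}\right) + \left(\left(\frac{1}{55 + 40}\right)^{2} - \frac{52}{55 + 40} - -936 + \frac{1}{55 + 40} \left(-18\right)\right) = \left(2454 \left(- \frac{1}{1956}\right) + \frac{1}{3087}\right) + \left(\left(\frac{1}{95}\right)^{2} - \frac{52}{95} + 936 + \frac{1}{95} \left(-18\right)\right) = \left(- \frac{409}{326} + \frac{1}{3087}\right) + \left(\left(\frac{1}{95}\right)^{2} - \frac{52}{95} + 936 + \frac{1}{95} \left(-18\right)\right) = - \frac{1262257}{1006362} + \left(\frac{1}{9025} - \frac{52}{95} + 936 - \frac{18}{95}\right) = - \frac{1262257}{1006362} + \frac{8440751}{9025} = \frac{8483059188437}{9082417050}$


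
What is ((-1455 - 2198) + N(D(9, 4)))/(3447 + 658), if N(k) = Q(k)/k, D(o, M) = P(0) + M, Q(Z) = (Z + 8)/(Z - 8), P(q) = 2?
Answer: -4385/4926 ≈ -0.89017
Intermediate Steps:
Q(Z) = (8 + Z)/(-8 + Z)
D(o, M) = 2 + M
N(k) = (8 + k)/(k*(-8 + k)) (N(k) = ((8 + k)/(-8 + k))/k = (8 + k)/(k*(-8 + k)))
((-1455 - 2198) + N(D(9, 4)))/(3447 + 658) = ((-1455 - 2198) + (8 + (2 + 4))/((2 + 4)*(-8 + (2 + 4))))/(3447 + 658) = (-3653 + (8 + 6)/(6*(-8 + 6)))/4105 = (-3653 + (⅙)*14/(-2))*(1/4105) = (-3653 + (⅙)*(-½)*14)*(1/4105) = (-3653 - 7/6)*(1/4105) = -21925/6*1/4105 = -4385/4926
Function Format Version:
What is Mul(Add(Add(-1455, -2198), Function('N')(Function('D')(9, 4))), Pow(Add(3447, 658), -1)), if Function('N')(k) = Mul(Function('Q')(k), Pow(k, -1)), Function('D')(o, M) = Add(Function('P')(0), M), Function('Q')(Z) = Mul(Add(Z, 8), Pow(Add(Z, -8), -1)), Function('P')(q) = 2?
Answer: Rational(-4385, 4926) ≈ -0.89017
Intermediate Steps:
Function('Q')(Z) = Mul(Pow(Add(-8, Z), -1), Add(8, Z)) (Function('Q')(Z) = Mul(Add(8, Z), Pow(Add(-8, Z), -1)) = Mul(Pow(Add(-8, Z), -1), Add(8, Z)))
Function('D')(o, M) = Add(2, M)
Function('N')(k) = Mul(Pow(k, -1), Pow(Add(-8, k), -1), Add(8, k)) (Function('N')(k) = Mul(Mul(Pow(Add(-8, k), -1), Add(8, k)), Pow(k, -1)) = Mul(Pow(k, -1), Pow(Add(-8, k), -1), Add(8, k)))
Mul(Add(Add(-1455, -2198), Function('N')(Function('D')(9, 4))), Pow(Add(3447, 658), -1)) = Mul(Add(Add(-1455, -2198), Mul(Pow(Add(2, 4), -1), Pow(Add(-8, Add(2, 4)), -1), Add(8, Add(2, 4)))), Pow(Add(3447, 658), -1)) = Mul(Add(-3653, Mul(Pow(6, -1), Pow(Add(-8, 6), -1), Add(8, 6))), Pow(4105, -1)) = Mul(Add(-3653, Mul(Rational(1, 6), Pow(-2, -1), 14)), Rational(1, 4105)) = Mul(Add(-3653, Mul(Rational(1, 6), Rational(-1, 2), 14)), Rational(1, 4105)) = Mul(Add(-3653, Rational(-7, 6)), Rational(1, 4105)) = Mul(Rational(-21925, 6), Rational(1, 4105)) = Rational(-4385, 4926)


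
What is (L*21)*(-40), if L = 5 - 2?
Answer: -2520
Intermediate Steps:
L = 3
(L*21)*(-40) = (3*21)*(-40) = 63*(-40) = -2520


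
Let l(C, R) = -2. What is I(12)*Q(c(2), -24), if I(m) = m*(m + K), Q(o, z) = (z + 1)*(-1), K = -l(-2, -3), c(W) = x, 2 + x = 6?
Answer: 3864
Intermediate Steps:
x = 4 (x = -2 + 6 = 4)
c(W) = 4
K = 2 (K = -1*(-2) = 2)
Q(o, z) = -1 - z (Q(o, z) = (1 + z)*(-1) = -1 - z)
I(m) = m*(2 + m) (I(m) = m*(m + 2) = m*(2 + m))
I(12)*Q(c(2), -24) = (12*(2 + 12))*(-1 - 1*(-24)) = (12*14)*(-1 + 24) = 168*23 = 3864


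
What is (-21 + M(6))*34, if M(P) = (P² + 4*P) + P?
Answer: 1530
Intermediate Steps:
M(P) = P² + 5*P
(-21 + M(6))*34 = (-21 + 6*(5 + 6))*34 = (-21 + 6*11)*34 = (-21 + 66)*34 = 45*34 = 1530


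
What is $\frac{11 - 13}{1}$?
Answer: $-2$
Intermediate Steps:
$\frac{11 - 13}{1} = \left(-2\right) 1 = -2$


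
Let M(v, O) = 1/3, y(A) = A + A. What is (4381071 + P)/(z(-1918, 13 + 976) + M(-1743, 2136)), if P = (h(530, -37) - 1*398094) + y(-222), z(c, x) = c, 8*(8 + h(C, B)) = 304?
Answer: -11947689/5753 ≈ -2076.8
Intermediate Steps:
h(C, B) = 30 (h(C, B) = -8 + (⅛)*304 = -8 + 38 = 30)
y(A) = 2*A
M(v, O) = ⅓
P = -398508 (P = (30 - 1*398094) + 2*(-222) = (30 - 398094) - 444 = -398064 - 444 = -398508)
(4381071 + P)/(z(-1918, 13 + 976) + M(-1743, 2136)) = (4381071 - 398508)/(-1918 + ⅓) = 3982563/(-5753/3) = 3982563*(-3/5753) = -11947689/5753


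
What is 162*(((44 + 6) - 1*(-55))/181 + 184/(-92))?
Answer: -41634/181 ≈ -230.02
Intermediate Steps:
162*(((44 + 6) - 1*(-55))/181 + 184/(-92)) = 162*((50 + 55)*(1/181) + 184*(-1/92)) = 162*(105*(1/181) - 2) = 162*(105/181 - 2) = 162*(-257/181) = -41634/181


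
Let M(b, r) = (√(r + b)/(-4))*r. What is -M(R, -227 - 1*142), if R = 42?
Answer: -369*I*√327/4 ≈ -1668.2*I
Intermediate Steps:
M(b, r) = -r*√(b + r)/4 (M(b, r) = (-√(b + r)/4)*r = -r*√(b + r)/4)
-M(R, -227 - 1*142) = -(-1)*(-227 - 1*142)*√(42 + (-227 - 1*142))/4 = -(-1)*(-227 - 142)*√(42 + (-227 - 142))/4 = -(-1)*(-369)*√(42 - 369)/4 = -(-1)*(-369)*√(-327)/4 = -(-1)*(-369)*I*√327/4 = -369*I*√327/4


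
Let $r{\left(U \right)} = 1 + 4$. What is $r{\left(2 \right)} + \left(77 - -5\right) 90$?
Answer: $7385$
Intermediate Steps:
$r{\left(U \right)} = 5$
$r{\left(2 \right)} + \left(77 - -5\right) 90 = 5 + \left(77 - -5\right) 90 = 5 + \left(77 + 5\right) 90 = 5 + 82 \cdot 90 = 5 + 7380 = 7385$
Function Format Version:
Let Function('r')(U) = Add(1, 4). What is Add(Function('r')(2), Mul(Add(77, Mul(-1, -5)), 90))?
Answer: 7385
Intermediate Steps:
Function('r')(U) = 5
Add(Function('r')(2), Mul(Add(77, Mul(-1, -5)), 90)) = Add(5, Mul(Add(77, Mul(-1, -5)), 90)) = Add(5, Mul(Add(77, 5), 90)) = Add(5, Mul(82, 90)) = Add(5, 7380) = 7385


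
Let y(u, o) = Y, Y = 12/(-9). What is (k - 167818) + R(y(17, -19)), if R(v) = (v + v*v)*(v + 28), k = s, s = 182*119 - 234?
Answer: -3952318/27 ≈ -1.4638e+5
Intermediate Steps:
s = 21424 (s = 21658 - 234 = 21424)
Y = -4/3 (Y = 12*(-⅑) = -4/3 ≈ -1.3333)
y(u, o) = -4/3
k = 21424
R(v) = (28 + v)*(v + v²) (R(v) = (v + v²)*(28 + v) = (28 + v)*(v + v²))
(k - 167818) + R(y(17, -19)) = (21424 - 167818) - 4*(28 + (-4/3)² + 29*(-4/3))/3 = -146394 - 4*(28 + 16/9 - 116/3)/3 = -146394 - 4/3*(-80/9) = -146394 + 320/27 = -3952318/27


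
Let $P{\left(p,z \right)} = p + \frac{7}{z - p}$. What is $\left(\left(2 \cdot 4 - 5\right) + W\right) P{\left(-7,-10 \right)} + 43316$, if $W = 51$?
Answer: $42812$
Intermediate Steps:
$\left(\left(2 \cdot 4 - 5\right) + W\right) P{\left(-7,-10 \right)} + 43316 = \left(\left(2 \cdot 4 - 5\right) + 51\right) \frac{-7 + \left(-7\right)^{2} - \left(-7\right) \left(-10\right)}{-7 - -10} + 43316 = \left(\left(8 - 5\right) + 51\right) \frac{-7 + 49 - 70}{-7 + 10} + 43316 = \left(3 + 51\right) \frac{1}{3} \left(-28\right) + 43316 = 54 \cdot \frac{1}{3} \left(-28\right) + 43316 = 54 \left(- \frac{28}{3}\right) + 43316 = -504 + 43316 = 42812$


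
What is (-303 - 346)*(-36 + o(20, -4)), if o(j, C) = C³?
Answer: 64900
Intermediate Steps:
(-303 - 346)*(-36 + o(20, -4)) = (-303 - 346)*(-36 + (-4)³) = -649*(-36 - 64) = -649*(-100) = 64900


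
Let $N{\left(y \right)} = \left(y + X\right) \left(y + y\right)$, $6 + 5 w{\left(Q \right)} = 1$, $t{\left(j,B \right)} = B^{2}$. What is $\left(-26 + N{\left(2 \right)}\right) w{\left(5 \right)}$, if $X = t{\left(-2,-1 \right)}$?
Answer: $14$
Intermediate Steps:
$w{\left(Q \right)} = -1$ ($w{\left(Q \right)} = - \frac{6}{5} + \frac{1}{5} \cdot 1 = - \frac{6}{5} + \frac{1}{5} = -1$)
$X = 1$ ($X = \left(-1\right)^{2} = 1$)
$N{\left(y \right)} = 2 y \left(1 + y\right)$ ($N{\left(y \right)} = \left(y + 1\right) \left(y + y\right) = \left(1 + y\right) 2 y = 2 y \left(1 + y\right)$)
$\left(-26 + N{\left(2 \right)}\right) w{\left(5 \right)} = \left(-26 + 2 \cdot 2 \left(1 + 2\right)\right) \left(-1\right) = \left(-26 + 2 \cdot 2 \cdot 3\right) \left(-1\right) = \left(-26 + 12\right) \left(-1\right) = \left(-14\right) \left(-1\right) = 14$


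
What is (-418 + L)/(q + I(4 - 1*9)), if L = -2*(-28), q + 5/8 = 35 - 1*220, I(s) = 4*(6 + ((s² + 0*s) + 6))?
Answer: 2896/301 ≈ 9.6213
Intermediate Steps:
I(s) = 48 + 4*s² (I(s) = 4*(6 + ((s² + 0) + 6)) = 4*(6 + (s² + 6)) = 4*(6 + (6 + s²)) = 4*(12 + s²) = 48 + 4*s²)
q = -1485/8 (q = -5/8 + (35 - 1*220) = -5/8 + (35 - 220) = -5/8 - 185 = -1485/8 ≈ -185.63)
L = 56
(-418 + L)/(q + I(4 - 1*9)) = (-418 + 56)/(-1485/8 + (48 + 4*(4 - 1*9)²)) = -362/(-1485/8 + (48 + 4*(4 - 9)²)) = -362/(-1485/8 + (48 + 4*(-5)²)) = -362/(-1485/8 + (48 + 4*25)) = -362/(-1485/8 + (48 + 100)) = -362/(-1485/8 + 148) = -362/(-301/8) = -362*(-8/301) = 2896/301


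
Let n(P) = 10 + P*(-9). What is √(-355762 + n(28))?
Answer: 6*I*√9889 ≈ 596.66*I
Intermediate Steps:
n(P) = 10 - 9*P
√(-355762 + n(28)) = √(-355762 + (10 - 9*28)) = √(-355762 + (10 - 252)) = √(-355762 - 242) = √(-356004) = 6*I*√9889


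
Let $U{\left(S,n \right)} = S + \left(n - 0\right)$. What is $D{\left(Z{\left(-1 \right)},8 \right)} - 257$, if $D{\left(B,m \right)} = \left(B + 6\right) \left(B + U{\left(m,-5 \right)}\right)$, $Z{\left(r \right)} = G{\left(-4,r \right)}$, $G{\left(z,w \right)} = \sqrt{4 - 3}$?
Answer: $-229$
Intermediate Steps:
$G{\left(z,w \right)} = 1$ ($G{\left(z,w \right)} = \sqrt{1} = 1$)
$Z{\left(r \right)} = 1$
$U{\left(S,n \right)} = S + n$ ($U{\left(S,n \right)} = S + \left(n + 0\right) = S + n$)
$D{\left(B,m \right)} = \left(6 + B\right) \left(-5 + B + m\right)$ ($D{\left(B,m \right)} = \left(B + 6\right) \left(B + \left(m - 5\right)\right) = \left(6 + B\right) \left(B + \left(-5 + m\right)\right) = \left(6 + B\right) \left(-5 + B + m\right)$)
$D{\left(Z{\left(-1 \right)},8 \right)} - 257 = \left(-30 + 1 + 1^{2} + 6 \cdot 8 + 1 \cdot 8\right) - 257 = \left(-30 + 1 + 1 + 48 + 8\right) - 257 = 28 - 257 = -229$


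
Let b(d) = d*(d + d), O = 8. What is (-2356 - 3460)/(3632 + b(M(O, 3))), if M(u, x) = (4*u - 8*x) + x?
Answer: -2908/1937 ≈ -1.5013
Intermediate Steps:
M(u, x) = -7*x + 4*u (M(u, x) = (-8*x + 4*u) + x = -7*x + 4*u)
b(d) = 2*d² (b(d) = d*(2*d) = 2*d²)
(-2356 - 3460)/(3632 + b(M(O, 3))) = (-2356 - 3460)/(3632 + 2*(-7*3 + 4*8)²) = -5816/(3632 + 2*(-21 + 32)²) = -5816/(3632 + 2*11²) = -5816/(3632 + 2*121) = -5816/(3632 + 242) = -5816/3874 = -5816*1/3874 = -2908/1937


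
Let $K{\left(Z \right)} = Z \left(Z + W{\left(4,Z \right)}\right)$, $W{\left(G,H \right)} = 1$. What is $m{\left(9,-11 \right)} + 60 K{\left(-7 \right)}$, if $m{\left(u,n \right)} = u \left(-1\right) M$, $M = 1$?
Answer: $2511$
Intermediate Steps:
$K{\left(Z \right)} = Z \left(1 + Z\right)$ ($K{\left(Z \right)} = Z \left(Z + 1\right) = Z \left(1 + Z\right)$)
$m{\left(u,n \right)} = - u$ ($m{\left(u,n \right)} = u \left(-1\right) 1 = - u 1 = - u$)
$m{\left(9,-11 \right)} + 60 K{\left(-7 \right)} = \left(-1\right) 9 + 60 \left(- 7 \left(1 - 7\right)\right) = -9 + 60 \left(\left(-7\right) \left(-6\right)\right) = -9 + 60 \cdot 42 = -9 + 2520 = 2511$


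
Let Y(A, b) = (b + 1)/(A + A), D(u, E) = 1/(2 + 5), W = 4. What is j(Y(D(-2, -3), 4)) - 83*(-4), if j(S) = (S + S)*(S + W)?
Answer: 2169/2 ≈ 1084.5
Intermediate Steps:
D(u, E) = 1/7
Y(A, b) = (1 + b)/(2*A) (Y(A, b) = (1 + b)/((2*A)) = (1 + b)*(1/(2*A)) = (1 + b)/(2*A))
j(S) = 2*S*(4 + S) (j(S) = (S + S)*(S + 4) = (2*S)*(4 + S) = 2*S*(4 + S))
j(Y(D(-2, -3), 4)) - 83*(-4) = 2*((1 + 4)/(2*(1/7)))*(4 + (1 + 4)/(2*(1/7))) - 83*(-4) = 2*((1/2)*7*5)*(4 + (1/2)*7*5) + 332 = 2*(35/2)*(4 + 35/2) + 332 = 2*(35/2)*(43/2) + 332 = 1505/2 + 332 = 2169/2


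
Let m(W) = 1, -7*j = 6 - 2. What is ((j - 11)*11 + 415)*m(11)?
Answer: 2014/7 ≈ 287.71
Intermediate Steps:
j = -4/7 (j = -(6 - 2)/7 = -⅐*4 = -4/7 ≈ -0.57143)
((j - 11)*11 + 415)*m(11) = ((-4/7 - 11)*11 + 415)*1 = (-81/7*11 + 415)*1 = (-891/7 + 415)*1 = (2014/7)*1 = 2014/7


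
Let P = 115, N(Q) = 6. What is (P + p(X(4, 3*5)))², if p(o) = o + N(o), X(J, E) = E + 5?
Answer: 19881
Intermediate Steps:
X(J, E) = 5 + E
p(o) = 6 + o (p(o) = o + 6 = 6 + o)
(P + p(X(4, 3*5)))² = (115 + (6 + (5 + 3*5)))² = (115 + (6 + (5 + 15)))² = (115 + (6 + 20))² = (115 + 26)² = 141² = 19881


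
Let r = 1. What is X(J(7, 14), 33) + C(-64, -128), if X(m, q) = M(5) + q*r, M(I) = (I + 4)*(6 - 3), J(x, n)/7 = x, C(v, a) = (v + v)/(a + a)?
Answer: 121/2 ≈ 60.500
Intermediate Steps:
C(v, a) = v/a (C(v, a) = (2*v)/((2*a)) = (2*v)*(1/(2*a)) = v/a)
J(x, n) = 7*x
M(I) = 12 + 3*I (M(I) = (4 + I)*3 = 12 + 3*I)
X(m, q) = 27 + q (X(m, q) = (12 + 3*5) + q*1 = (12 + 15) + q = 27 + q)
X(J(7, 14), 33) + C(-64, -128) = (27 + 33) - 64/(-128) = 60 - 64*(-1/128) = 60 + 1/2 = 121/2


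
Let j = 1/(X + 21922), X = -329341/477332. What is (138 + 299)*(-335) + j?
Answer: -1531839621312053/10463742763 ≈ -1.4640e+5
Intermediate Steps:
X = -329341/477332 (X = -329341*1/477332 = -329341/477332 ≈ -0.68996)
j = 477332/10463742763 (j = 1/(-329341/477332 + 21922) = 1/(10463742763/477332) = 477332/10463742763 ≈ 4.5618e-5)
(138 + 299)*(-335) + j = (138 + 299)*(-335) + 477332/10463742763 = 437*(-335) + 477332/10463742763 = -146395 + 477332/10463742763 = -1531839621312053/10463742763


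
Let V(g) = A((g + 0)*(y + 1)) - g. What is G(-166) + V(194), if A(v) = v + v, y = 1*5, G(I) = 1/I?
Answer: 354243/166 ≈ 2134.0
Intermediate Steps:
y = 5
A(v) = 2*v
V(g) = 11*g (V(g) = 2*((g + 0)*(5 + 1)) - g = 2*(g*6) - g = 2*(6*g) - g = 12*g - g = 11*g)
G(-166) + V(194) = 1/(-166) + 11*194 = -1/166 + 2134 = 354243/166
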